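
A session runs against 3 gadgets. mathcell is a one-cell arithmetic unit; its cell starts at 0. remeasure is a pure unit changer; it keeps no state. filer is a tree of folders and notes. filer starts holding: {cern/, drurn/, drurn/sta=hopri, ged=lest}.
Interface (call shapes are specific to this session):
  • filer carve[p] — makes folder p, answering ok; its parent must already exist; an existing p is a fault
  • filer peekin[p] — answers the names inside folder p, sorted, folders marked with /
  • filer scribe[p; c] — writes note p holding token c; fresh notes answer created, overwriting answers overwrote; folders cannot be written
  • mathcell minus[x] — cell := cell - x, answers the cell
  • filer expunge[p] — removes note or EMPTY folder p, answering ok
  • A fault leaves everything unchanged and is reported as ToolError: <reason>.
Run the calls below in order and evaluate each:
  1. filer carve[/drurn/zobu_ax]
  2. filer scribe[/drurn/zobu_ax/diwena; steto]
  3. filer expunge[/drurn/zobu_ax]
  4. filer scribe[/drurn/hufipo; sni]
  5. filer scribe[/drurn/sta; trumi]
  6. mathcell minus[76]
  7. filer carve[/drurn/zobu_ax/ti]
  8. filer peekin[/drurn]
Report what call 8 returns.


Answer: [hufipo, sta, zobu_ax/]

Derivation:
I invoke filer carve(p→/drurn/zobu_ax): ok.
Invoking filer scribe(p→/drurn/zobu_ax/diwena, c→steto), and get created.
I use filer expunge(p→/drurn/zobu_ax), — result: ToolError: not empty.
Using filer scribe(p→/drurn/hufipo, c→sni), which returns created.
I invoke filer scribe(p→/drurn/sta, c→trumi), and get overwrote.
Now I run mathcell minus(x→76), — result: -76.
I try filer carve(p→/drurn/zobu_ax/ti), giving ok.
Using filer peekin(p→/drurn), and get [hufipo, sta, zobu_ax/].


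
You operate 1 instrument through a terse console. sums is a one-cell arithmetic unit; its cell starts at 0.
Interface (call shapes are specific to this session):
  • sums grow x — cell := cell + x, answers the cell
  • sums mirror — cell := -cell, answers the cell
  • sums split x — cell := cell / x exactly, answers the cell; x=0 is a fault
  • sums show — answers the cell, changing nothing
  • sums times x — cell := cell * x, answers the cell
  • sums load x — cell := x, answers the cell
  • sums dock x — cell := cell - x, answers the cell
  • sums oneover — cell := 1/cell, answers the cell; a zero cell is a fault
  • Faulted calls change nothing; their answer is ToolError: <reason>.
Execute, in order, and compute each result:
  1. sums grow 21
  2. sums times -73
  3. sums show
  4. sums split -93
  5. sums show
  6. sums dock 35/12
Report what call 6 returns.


Answer: 5047/372

Derivation:
Act: sums grow[x=21]
Obs: 21
Act: sums times[x=-73]
Obs: -1533
Act: sums show[]
Obs: -1533
Act: sums split[x=-93]
Obs: 511/31
Act: sums show[]
Obs: 511/31
Act: sums dock[x=35/12]
Obs: 5047/372


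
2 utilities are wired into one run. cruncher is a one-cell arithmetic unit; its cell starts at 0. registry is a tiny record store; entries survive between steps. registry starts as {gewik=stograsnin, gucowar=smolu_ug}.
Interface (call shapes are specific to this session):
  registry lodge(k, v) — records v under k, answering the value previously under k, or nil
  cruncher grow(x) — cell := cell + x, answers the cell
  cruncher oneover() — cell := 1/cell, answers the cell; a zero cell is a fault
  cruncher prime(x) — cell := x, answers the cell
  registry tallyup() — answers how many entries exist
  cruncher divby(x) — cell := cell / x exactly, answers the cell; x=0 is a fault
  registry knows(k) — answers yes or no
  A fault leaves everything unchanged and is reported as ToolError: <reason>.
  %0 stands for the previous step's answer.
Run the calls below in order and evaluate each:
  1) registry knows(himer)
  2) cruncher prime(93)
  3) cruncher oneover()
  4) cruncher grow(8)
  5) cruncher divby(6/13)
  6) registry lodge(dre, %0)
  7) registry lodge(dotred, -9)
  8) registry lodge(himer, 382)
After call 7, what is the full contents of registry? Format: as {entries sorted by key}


Answer: {dotred=-9, dre=9685/558, gewik=stograsnin, gucowar=smolu_ug}

Derivation:
;; registry knows(k=himer) -> no
;; cruncher prime(x=93) -> 93
;; cruncher oneover() -> 1/93
;; cruncher grow(x=8) -> 745/93
;; cruncher divby(x=6/13) -> 9685/558
;; registry lodge(k=dre, v=%0) -> nil
;; registry lodge(k=dotred, v=-9) -> nil
;; registry lodge(k=himer, v=382) -> nil


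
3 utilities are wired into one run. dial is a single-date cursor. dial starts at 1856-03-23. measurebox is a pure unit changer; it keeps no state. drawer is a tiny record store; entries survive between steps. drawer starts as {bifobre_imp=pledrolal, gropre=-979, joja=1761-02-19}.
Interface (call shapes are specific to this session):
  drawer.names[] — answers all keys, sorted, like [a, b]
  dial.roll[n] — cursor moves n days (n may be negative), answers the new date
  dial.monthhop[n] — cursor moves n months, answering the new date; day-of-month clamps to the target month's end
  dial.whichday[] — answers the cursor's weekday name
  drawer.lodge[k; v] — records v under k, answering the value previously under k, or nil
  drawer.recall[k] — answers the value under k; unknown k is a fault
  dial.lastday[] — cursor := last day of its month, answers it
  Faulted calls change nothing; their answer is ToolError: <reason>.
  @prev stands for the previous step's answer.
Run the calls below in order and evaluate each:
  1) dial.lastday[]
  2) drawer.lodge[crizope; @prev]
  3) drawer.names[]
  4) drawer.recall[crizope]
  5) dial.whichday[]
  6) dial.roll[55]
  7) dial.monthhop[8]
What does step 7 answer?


Answer: 1857-01-25

Derivation:
I use dial.lastday(): 1856-03-31.
Invoking drawer.lodge(k→crizope, v→@prev), and see nil.
Now I run drawer.names, and observe [bifobre_imp, crizope, gropre, joja].
I run drawer.recall(k→crizope), → 1856-03-31.
Invoking dial.whichday(), which returns Monday.
I invoke dial.roll(n→55): 1856-05-25.
Using dial.monthhop(n→8), giving 1857-01-25.


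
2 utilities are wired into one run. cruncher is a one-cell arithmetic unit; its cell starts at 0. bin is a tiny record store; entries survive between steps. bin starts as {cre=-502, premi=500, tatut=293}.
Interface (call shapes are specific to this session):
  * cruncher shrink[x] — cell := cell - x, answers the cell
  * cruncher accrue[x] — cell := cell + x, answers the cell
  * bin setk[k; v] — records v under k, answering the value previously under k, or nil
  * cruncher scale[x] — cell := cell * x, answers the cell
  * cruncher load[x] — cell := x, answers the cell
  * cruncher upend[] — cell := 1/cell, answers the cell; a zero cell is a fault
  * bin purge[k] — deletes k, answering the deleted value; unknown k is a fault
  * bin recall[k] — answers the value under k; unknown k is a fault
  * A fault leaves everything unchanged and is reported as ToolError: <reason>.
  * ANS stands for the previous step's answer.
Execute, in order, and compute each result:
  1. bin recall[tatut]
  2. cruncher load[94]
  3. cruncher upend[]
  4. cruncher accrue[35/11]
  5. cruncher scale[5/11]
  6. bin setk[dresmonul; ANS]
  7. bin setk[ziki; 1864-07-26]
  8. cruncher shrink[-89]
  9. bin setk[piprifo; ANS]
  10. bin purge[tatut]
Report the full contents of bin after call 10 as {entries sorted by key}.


Answer: {cre=-502, dresmonul=16505/11374, piprifo=1028791/11374, premi=500, ziki=1864-07-26}

Derivation:
I run bin recall using k='tatut', and observe 293.
Using cruncher load using x='94', → 94.
I try cruncher upend(), which returns 1/94.
Next I call cruncher accrue using x='35/11', — result: 3301/1034.
Next I call cruncher scale using x='5/11', giving 16505/11374.
I run bin setk using k='dresmonul', v='ANS', and observe nil.
I run bin setk using k='ziki', v='1864-07-26': nil.
I use cruncher shrink using x='-89', — result: 1028791/11374.
Next I call bin setk using k='piprifo', v='ANS': nil.
Then bin purge using k='tatut', giving 293.


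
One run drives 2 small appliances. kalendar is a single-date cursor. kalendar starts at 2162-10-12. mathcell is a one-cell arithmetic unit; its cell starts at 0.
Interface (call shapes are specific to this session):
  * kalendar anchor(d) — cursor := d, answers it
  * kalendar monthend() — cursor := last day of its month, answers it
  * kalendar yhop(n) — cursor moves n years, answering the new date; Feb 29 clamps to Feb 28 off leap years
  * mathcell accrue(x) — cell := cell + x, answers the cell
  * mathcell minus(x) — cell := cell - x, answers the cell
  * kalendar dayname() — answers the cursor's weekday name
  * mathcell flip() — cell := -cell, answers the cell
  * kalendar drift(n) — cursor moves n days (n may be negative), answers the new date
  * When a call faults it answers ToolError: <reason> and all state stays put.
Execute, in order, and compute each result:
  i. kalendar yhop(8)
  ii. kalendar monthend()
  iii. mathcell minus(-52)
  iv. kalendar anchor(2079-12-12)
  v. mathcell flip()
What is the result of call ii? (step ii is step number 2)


;; 1. kalendar yhop(8) => 2170-10-12
;; 2. kalendar monthend() => 2170-10-31
;; 3. mathcell minus(-52) => 52
;; 4. kalendar anchor(2079-12-12) => 2079-12-12
;; 5. mathcell flip() => -52

Answer: 2170-10-31


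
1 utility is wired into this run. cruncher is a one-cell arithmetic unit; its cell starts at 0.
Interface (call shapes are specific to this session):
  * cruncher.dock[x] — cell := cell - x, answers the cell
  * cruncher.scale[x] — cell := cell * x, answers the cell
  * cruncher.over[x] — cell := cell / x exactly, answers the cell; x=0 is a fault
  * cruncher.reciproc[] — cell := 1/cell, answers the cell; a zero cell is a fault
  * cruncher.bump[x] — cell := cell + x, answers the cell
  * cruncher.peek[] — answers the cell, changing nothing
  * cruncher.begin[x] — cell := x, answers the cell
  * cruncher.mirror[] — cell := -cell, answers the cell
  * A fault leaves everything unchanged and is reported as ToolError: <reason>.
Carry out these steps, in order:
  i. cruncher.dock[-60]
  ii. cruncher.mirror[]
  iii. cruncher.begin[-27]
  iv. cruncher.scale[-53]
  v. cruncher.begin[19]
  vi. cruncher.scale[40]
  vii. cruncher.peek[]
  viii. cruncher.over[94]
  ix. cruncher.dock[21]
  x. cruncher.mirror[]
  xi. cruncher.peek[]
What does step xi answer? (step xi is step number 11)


Answer: 607/47

Derivation:
·→ cruncher.dock(x: -60)
·← 60
·→ cruncher.mirror()
·← -60
·→ cruncher.begin(x: -27)
·← -27
·→ cruncher.scale(x: -53)
·← 1431
·→ cruncher.begin(x: 19)
·← 19
·→ cruncher.scale(x: 40)
·← 760
·→ cruncher.peek()
·← 760
·→ cruncher.over(x: 94)
·← 380/47
·→ cruncher.dock(x: 21)
·← -607/47
·→ cruncher.mirror()
·← 607/47
·→ cruncher.peek()
·← 607/47


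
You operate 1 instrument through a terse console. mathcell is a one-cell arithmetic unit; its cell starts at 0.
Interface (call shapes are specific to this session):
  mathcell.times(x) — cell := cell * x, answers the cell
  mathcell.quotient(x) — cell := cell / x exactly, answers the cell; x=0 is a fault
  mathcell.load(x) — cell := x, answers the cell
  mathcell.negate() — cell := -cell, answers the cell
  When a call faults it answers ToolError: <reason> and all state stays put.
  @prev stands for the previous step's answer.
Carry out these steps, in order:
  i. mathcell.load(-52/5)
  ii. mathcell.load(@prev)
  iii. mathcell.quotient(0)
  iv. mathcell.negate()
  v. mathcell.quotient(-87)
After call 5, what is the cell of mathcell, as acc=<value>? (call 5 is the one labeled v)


Answer: acc=-52/435

Derivation:
→ load(x: -52/5)
← -52/5
→ load(x: @prev)
← -52/5
→ quotient(x: 0)
← ToolError: division by zero
→ negate()
← 52/5
→ quotient(x: -87)
← -52/435


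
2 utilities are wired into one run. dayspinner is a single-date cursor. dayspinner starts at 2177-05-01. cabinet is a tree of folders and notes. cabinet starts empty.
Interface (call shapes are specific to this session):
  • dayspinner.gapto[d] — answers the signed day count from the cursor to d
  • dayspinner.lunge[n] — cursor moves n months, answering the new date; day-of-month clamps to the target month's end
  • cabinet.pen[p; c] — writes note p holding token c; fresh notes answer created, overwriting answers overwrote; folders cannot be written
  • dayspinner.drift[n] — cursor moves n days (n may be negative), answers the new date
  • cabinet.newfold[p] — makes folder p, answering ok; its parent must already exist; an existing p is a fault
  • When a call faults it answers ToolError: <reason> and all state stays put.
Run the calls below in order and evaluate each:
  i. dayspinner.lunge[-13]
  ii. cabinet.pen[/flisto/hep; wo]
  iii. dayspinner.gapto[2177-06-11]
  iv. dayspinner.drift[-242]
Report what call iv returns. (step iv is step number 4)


Step: lunge[n→-13]
Result: 2176-04-01
Step: pen[p→/flisto/hep; c→wo]
Result: ToolError: no parent
Step: gapto[d→2177-06-11]
Result: 436
Step: drift[n→-242]
Result: 2175-08-03

Answer: 2175-08-03


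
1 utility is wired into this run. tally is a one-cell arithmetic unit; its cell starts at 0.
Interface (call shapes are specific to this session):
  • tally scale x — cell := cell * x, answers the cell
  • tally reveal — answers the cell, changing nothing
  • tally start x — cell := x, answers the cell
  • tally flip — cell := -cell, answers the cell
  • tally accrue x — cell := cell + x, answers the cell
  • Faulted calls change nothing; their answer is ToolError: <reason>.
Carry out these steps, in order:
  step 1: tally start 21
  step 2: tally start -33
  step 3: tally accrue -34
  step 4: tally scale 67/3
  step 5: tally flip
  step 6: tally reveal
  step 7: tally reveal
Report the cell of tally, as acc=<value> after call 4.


Answer: acc=-4489/3

Derivation:
-- tally start(x→21) : 21
-- tally start(x→-33) : -33
-- tally accrue(x→-34) : -67
-- tally scale(x→67/3) : -4489/3
-- tally flip() : 4489/3
-- tally reveal() : 4489/3
-- tally reveal() : 4489/3


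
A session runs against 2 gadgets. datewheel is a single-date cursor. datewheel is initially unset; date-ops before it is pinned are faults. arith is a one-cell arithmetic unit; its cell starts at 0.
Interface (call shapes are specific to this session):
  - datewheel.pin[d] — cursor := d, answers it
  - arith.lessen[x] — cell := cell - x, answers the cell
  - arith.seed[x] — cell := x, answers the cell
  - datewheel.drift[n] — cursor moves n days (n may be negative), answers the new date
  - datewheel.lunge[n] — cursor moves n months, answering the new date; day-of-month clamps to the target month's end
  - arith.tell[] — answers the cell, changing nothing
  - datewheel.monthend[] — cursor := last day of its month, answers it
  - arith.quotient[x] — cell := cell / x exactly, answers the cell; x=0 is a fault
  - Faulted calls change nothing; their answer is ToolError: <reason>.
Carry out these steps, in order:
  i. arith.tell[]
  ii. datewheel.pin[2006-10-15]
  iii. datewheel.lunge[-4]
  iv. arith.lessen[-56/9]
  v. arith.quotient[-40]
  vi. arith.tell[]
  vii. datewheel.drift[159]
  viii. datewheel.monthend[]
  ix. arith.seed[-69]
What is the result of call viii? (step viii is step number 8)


I use tell, and get 0.
Now I run pin using d=2006-10-15, yielding 2006-10-15.
Then lunge using n=-4, giving 2006-06-15.
I use lessen using x=-56/9, giving 56/9.
I call quotient using x=-40, → -7/45.
Now I run tell, which returns -7/45.
I try drift using n=159, — result: 2006-11-21.
Invoking monthend(), → 2006-11-30.
Now I run seed using x=-69, and get -69.

Answer: 2006-11-30


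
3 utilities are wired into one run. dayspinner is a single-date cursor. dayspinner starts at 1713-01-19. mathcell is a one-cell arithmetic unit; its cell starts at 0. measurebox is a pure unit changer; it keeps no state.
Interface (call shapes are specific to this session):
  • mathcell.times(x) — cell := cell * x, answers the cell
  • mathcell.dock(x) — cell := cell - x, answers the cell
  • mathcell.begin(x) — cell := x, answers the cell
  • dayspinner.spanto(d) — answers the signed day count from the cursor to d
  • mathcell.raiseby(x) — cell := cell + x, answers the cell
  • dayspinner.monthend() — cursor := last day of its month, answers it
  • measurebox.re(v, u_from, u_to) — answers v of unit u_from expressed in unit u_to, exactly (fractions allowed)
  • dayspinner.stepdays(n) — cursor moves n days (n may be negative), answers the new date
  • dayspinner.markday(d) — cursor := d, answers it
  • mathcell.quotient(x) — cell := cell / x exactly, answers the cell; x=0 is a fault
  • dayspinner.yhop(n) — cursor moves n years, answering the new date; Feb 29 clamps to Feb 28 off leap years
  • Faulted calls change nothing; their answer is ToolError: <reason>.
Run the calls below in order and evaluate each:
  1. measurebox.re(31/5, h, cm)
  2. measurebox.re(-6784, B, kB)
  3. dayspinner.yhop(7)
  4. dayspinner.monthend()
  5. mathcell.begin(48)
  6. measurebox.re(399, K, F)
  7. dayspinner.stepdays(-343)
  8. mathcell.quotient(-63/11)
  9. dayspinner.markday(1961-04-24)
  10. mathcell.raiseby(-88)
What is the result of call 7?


% measurebox.re(v='31/5', u_from='h', u_to='cm') == ToolError: incompatible units
% measurebox.re(v='-6784', u_from='B', u_to='kB') == -848/125
% dayspinner.yhop(n='7') == 1720-01-19
% dayspinner.monthend() == 1720-01-31
% mathcell.begin(x='48') == 48
% measurebox.re(v='399', u_from='K', u_to='F') == 25853/100
% dayspinner.stepdays(n='-343') == 1719-02-22
% mathcell.quotient(x='-63/11') == -176/21
% dayspinner.markday(d='1961-04-24') == 1961-04-24
% mathcell.raiseby(x='-88') == -2024/21

Answer: 1719-02-22


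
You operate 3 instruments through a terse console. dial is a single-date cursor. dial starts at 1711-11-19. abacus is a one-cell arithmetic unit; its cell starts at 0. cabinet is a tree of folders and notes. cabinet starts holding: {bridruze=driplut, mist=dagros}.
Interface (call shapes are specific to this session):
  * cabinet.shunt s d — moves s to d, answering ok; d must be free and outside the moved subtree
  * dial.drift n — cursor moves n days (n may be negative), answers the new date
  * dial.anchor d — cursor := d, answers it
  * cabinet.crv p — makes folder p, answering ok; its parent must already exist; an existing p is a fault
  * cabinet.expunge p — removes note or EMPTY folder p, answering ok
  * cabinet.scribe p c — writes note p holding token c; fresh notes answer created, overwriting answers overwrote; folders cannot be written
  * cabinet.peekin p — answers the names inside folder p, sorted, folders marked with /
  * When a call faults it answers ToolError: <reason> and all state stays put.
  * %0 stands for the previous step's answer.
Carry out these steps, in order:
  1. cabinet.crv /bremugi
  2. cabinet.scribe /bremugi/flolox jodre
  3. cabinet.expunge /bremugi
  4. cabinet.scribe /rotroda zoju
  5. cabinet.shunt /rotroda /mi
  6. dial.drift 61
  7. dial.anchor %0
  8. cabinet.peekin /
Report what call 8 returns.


==> cabinet.crv(p→/bremugi)
<== ok
==> cabinet.scribe(p→/bremugi/flolox, c→jodre)
<== created
==> cabinet.expunge(p→/bremugi)
<== ToolError: not empty
==> cabinet.scribe(p→/rotroda, c→zoju)
<== created
==> cabinet.shunt(s→/rotroda, d→/mi)
<== ok
==> dial.drift(n→61)
<== 1712-01-19
==> dial.anchor(d→%0)
<== 1712-01-19
==> cabinet.peekin(p→/)
<== [bremugi/, bridruze, mi, mist]

Answer: [bremugi/, bridruze, mi, mist]


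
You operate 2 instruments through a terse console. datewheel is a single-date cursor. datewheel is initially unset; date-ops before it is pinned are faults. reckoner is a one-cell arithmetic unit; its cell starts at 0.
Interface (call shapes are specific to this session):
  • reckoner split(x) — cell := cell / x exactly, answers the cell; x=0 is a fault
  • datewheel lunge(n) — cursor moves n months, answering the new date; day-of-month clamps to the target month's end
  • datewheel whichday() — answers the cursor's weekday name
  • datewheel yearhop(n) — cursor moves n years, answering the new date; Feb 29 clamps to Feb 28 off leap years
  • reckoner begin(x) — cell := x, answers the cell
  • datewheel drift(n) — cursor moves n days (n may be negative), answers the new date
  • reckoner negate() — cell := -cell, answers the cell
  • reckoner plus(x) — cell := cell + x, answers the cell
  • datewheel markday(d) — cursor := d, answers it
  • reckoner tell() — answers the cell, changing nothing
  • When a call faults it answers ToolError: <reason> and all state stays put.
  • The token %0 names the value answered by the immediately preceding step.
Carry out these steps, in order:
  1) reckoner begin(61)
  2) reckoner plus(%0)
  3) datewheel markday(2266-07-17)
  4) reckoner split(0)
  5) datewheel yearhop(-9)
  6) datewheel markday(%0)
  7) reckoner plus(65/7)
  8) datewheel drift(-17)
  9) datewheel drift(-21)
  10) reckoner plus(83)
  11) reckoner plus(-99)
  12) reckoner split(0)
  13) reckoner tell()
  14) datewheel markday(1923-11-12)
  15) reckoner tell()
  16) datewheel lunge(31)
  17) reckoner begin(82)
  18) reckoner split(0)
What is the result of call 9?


Answer: 2257-06-09

Derivation:
> reckoner begin x='61'
= 61
> reckoner plus x='%0'
= 122
> datewheel markday d='2266-07-17'
= 2266-07-17
> reckoner split x='0'
= ToolError: division by zero
> datewheel yearhop n='-9'
= 2257-07-17
> datewheel markday d='%0'
= 2257-07-17
> reckoner plus x='65/7'
= 919/7
> datewheel drift n='-17'
= 2257-06-30
> datewheel drift n='-21'
= 2257-06-09
> reckoner plus x='83'
= 1500/7
> reckoner plus x='-99'
= 807/7
> reckoner split x='0'
= ToolError: division by zero
> reckoner tell
= 807/7
> datewheel markday d='1923-11-12'
= 1923-11-12
> reckoner tell
= 807/7
> datewheel lunge n='31'
= 1926-06-12
> reckoner begin x='82'
= 82
> reckoner split x='0'
= ToolError: division by zero


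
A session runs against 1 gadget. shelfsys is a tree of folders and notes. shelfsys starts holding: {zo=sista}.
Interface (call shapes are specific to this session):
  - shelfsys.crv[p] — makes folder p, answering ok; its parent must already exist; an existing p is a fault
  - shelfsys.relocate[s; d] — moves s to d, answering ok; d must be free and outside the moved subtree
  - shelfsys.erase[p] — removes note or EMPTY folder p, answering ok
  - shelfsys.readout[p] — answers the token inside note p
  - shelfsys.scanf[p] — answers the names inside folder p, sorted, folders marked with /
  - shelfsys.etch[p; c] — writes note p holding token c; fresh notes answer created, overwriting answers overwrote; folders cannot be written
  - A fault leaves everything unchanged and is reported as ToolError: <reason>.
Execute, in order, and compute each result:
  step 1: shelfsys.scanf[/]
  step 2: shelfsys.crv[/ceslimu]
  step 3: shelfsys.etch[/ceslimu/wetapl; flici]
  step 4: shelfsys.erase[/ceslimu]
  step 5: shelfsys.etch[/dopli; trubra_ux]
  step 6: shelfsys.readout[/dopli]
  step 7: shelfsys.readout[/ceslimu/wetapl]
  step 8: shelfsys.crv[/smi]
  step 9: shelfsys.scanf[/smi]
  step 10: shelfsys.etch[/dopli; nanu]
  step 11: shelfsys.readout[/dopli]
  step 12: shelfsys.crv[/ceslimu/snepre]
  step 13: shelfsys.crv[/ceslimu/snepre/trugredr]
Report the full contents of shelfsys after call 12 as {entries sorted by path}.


Answer: {ceslimu/, ceslimu/snepre/, ceslimu/wetapl=flici, dopli=nanu, smi/, zo=sista}

Derivation:
Do: scanf[/]
See: [zo]
Do: crv[/ceslimu]
See: ok
Do: etch[/ceslimu/wetapl; flici]
See: created
Do: erase[/ceslimu]
See: ToolError: not empty
Do: etch[/dopli; trubra_ux]
See: created
Do: readout[/dopli]
See: trubra_ux
Do: readout[/ceslimu/wetapl]
See: flici
Do: crv[/smi]
See: ok
Do: scanf[/smi]
See: []
Do: etch[/dopli; nanu]
See: overwrote
Do: readout[/dopli]
See: nanu
Do: crv[/ceslimu/snepre]
See: ok
Do: crv[/ceslimu/snepre/trugredr]
See: ok


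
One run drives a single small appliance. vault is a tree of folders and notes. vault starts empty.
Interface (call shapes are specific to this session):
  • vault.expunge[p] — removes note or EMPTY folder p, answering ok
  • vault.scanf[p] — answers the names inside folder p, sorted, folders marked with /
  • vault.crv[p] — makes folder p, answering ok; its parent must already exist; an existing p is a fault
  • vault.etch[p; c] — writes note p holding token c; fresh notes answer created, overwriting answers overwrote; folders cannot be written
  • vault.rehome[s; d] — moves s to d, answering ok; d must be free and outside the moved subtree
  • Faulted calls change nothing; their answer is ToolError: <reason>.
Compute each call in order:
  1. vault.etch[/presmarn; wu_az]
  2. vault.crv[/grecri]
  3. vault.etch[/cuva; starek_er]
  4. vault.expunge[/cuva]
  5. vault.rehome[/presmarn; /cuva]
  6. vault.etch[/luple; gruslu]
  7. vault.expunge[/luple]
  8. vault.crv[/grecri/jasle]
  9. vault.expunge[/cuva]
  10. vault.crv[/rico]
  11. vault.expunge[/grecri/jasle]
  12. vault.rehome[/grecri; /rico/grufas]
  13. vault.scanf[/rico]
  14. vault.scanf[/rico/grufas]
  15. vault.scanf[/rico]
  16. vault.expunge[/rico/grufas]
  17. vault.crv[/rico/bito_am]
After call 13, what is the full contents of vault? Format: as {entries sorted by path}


% vault.etch(/presmarn, wu_az) : created
% vault.crv(/grecri) : ok
% vault.etch(/cuva, starek_er) : created
% vault.expunge(/cuva) : ok
% vault.rehome(/presmarn, /cuva) : ok
% vault.etch(/luple, gruslu) : created
% vault.expunge(/luple) : ok
% vault.crv(/grecri/jasle) : ok
% vault.expunge(/cuva) : ok
% vault.crv(/rico) : ok
% vault.expunge(/grecri/jasle) : ok
% vault.rehome(/grecri, /rico/grufas) : ok
% vault.scanf(/rico) : [grufas/]
% vault.scanf(/rico/grufas) : []
% vault.scanf(/rico) : [grufas/]
% vault.expunge(/rico/grufas) : ok
% vault.crv(/rico/bito_am) : ok

Answer: {rico/, rico/grufas/}


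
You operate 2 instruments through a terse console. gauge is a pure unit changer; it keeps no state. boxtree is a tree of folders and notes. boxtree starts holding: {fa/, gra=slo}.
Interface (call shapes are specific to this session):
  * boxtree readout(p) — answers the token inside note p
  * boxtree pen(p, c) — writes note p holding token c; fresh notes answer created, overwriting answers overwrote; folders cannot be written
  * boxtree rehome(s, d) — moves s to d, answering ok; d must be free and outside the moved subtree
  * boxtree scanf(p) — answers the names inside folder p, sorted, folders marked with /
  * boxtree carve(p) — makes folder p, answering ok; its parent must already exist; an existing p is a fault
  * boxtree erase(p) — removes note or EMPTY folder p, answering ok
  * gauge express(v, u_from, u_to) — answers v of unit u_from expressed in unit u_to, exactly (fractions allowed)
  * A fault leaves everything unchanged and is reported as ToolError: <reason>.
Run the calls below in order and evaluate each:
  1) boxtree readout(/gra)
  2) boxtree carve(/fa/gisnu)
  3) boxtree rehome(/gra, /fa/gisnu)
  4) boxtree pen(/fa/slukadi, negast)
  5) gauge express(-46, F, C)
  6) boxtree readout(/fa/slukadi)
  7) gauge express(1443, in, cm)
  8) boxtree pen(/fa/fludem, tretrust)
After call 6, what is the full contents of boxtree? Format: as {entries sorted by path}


Answer: {fa/, fa/gisnu/, fa/slukadi=negast, gra=slo}

Derivation:
% 1. boxtree readout(p→/gra) -> slo
% 2. boxtree carve(p→/fa/gisnu) -> ok
% 3. boxtree rehome(s→/gra, d→/fa/gisnu) -> ToolError: exists
% 4. boxtree pen(p→/fa/slukadi, c→negast) -> created
% 5. gauge express(v→-46, u_from→F, u_to→C) -> -130/3
% 6. boxtree readout(p→/fa/slukadi) -> negast
% 7. gauge express(v→1443, u_from→in, u_to→cm) -> 183261/50
% 8. boxtree pen(p→/fa/fludem, c→tretrust) -> created


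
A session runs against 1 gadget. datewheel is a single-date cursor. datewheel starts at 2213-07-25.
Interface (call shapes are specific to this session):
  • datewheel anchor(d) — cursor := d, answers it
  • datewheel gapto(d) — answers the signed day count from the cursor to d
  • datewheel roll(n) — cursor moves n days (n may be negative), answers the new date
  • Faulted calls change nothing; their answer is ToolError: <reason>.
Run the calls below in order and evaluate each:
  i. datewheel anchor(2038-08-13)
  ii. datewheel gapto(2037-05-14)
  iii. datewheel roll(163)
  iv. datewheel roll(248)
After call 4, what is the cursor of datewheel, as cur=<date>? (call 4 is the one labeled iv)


I invoke datewheel anchor(d='2038-08-13'): 2038-08-13.
I use datewheel gapto(d='2037-05-14'), and observe -456.
Using datewheel roll(n='163'), and see 2039-01-23.
Now I run datewheel roll(n='248'), giving 2039-09-28.

Answer: cur=2039-09-28


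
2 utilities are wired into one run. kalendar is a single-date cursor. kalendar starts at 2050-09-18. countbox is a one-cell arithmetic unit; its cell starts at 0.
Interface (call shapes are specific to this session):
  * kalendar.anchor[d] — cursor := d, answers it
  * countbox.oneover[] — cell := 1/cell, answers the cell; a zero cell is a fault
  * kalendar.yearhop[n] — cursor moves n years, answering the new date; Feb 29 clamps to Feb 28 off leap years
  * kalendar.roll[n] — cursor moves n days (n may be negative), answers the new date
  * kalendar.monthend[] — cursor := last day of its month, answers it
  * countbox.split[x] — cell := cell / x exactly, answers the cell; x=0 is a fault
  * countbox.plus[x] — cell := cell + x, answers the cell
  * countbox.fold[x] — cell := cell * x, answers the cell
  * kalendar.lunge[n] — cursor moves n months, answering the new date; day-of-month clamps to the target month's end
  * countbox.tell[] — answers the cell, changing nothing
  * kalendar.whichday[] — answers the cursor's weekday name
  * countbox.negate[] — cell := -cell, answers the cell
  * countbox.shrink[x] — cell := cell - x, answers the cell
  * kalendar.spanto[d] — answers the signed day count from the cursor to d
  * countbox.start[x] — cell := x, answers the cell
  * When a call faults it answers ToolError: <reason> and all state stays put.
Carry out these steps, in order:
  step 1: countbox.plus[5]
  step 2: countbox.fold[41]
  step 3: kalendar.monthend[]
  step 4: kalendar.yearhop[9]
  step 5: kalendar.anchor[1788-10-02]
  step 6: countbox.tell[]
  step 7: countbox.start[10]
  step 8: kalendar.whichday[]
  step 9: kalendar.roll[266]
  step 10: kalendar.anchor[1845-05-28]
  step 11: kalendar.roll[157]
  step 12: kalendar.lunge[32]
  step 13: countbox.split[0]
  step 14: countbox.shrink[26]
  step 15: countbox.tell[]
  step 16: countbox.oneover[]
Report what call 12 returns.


Answer: 1848-07-01

Derivation:
==> plus(x=5)
<== 5
==> fold(x=41)
<== 205
==> monthend()
<== 2050-09-30
==> yearhop(n=9)
<== 2059-09-30
==> anchor(d=1788-10-02)
<== 1788-10-02
==> tell()
<== 205
==> start(x=10)
<== 10
==> whichday()
<== Thursday
==> roll(n=266)
<== 1789-06-25
==> anchor(d=1845-05-28)
<== 1845-05-28
==> roll(n=157)
<== 1845-11-01
==> lunge(n=32)
<== 1848-07-01
==> split(x=0)
<== ToolError: division by zero
==> shrink(x=26)
<== -16
==> tell()
<== -16
==> oneover()
<== -1/16


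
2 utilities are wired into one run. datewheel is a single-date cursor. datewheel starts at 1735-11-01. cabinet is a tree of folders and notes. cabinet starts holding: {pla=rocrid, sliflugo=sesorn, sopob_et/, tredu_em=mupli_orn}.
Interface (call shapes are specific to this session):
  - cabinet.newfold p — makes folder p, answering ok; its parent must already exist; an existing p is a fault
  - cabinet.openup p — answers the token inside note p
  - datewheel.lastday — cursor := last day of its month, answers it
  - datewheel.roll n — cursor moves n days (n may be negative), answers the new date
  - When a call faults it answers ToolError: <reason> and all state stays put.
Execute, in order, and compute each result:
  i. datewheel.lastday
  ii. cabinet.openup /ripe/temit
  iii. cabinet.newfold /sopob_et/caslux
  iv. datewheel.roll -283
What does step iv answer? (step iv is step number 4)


·→ datewheel.lastday()
·← 1735-11-30
·→ cabinet.openup(p: /ripe/temit)
·← ToolError: not found
·→ cabinet.newfold(p: /sopob_et/caslux)
·← ok
·→ datewheel.roll(n: -283)
·← 1735-02-20

Answer: 1735-02-20


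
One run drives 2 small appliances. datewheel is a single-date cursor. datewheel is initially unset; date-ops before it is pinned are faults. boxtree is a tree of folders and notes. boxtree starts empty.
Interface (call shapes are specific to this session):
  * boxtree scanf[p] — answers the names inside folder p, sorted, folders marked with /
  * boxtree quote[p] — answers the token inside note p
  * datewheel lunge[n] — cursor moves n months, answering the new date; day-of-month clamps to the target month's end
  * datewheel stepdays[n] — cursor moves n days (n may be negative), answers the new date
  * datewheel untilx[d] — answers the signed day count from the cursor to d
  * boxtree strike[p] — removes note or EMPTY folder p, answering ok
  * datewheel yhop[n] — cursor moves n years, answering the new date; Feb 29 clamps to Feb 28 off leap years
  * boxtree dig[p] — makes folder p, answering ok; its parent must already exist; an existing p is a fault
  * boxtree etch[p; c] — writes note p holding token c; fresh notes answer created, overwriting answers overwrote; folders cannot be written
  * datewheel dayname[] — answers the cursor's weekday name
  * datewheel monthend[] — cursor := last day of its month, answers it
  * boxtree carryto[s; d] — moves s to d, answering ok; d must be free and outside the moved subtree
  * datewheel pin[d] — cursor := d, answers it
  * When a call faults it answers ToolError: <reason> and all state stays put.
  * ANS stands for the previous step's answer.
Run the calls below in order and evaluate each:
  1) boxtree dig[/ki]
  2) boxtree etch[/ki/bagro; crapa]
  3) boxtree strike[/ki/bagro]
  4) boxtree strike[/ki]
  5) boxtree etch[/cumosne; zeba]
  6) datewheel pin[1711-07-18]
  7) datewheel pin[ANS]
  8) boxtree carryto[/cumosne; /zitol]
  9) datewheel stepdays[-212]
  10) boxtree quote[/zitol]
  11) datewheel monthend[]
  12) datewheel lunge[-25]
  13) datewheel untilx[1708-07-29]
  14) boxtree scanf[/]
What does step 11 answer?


Answer: 1710-12-31

Derivation:
-- boxtree dig(p=/ki) : ok
-- boxtree etch(p=/ki/bagro, c=crapa) : created
-- boxtree strike(p=/ki/bagro) : ok
-- boxtree strike(p=/ki) : ok
-- boxtree etch(p=/cumosne, c=zeba) : created
-- datewheel pin(d=1711-07-18) : 1711-07-18
-- datewheel pin(d=ANS) : 1711-07-18
-- boxtree carryto(s=/cumosne, d=/zitol) : ok
-- datewheel stepdays(n=-212) : 1710-12-18
-- boxtree quote(p=/zitol) : zeba
-- datewheel monthend() : 1710-12-31
-- datewheel lunge(n=-25) : 1708-11-30
-- datewheel untilx(d=1708-07-29) : -124
-- boxtree scanf(p=/) : [zitol]


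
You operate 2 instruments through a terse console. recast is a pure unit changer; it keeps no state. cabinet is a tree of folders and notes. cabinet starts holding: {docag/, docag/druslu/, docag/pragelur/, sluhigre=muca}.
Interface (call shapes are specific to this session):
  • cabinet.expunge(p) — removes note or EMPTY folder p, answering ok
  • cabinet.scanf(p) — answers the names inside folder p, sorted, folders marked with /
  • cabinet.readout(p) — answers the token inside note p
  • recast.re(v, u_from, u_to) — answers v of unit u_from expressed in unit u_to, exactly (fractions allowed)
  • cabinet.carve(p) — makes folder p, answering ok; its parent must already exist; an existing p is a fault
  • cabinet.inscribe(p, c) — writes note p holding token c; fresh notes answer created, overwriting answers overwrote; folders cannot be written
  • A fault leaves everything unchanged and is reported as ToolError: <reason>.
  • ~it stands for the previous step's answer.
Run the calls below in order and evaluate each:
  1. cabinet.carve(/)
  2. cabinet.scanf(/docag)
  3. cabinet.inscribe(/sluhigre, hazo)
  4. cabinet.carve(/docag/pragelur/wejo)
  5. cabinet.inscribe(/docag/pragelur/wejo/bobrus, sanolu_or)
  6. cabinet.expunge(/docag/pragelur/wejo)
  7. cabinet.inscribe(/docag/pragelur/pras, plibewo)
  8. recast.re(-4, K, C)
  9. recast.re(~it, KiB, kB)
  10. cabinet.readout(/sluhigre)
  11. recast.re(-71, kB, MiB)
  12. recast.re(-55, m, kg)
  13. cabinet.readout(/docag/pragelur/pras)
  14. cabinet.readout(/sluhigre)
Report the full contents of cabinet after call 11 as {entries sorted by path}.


→ carve(p: /)
← ToolError: exists
→ scanf(p: /docag)
← [druslu/, pragelur/]
→ inscribe(p: /sluhigre, c: hazo)
← overwrote
→ carve(p: /docag/pragelur/wejo)
← ok
→ inscribe(p: /docag/pragelur/wejo/bobrus, c: sanolu_or)
← created
→ expunge(p: /docag/pragelur/wejo)
← ToolError: not empty
→ inscribe(p: /docag/pragelur/pras, c: plibewo)
← created
→ re(v: -4, u_from: K, u_to: C)
← -5543/20
→ re(v: ~it, u_from: KiB, u_to: kB)
← -177376/625
→ readout(p: /sluhigre)
← hazo
→ re(v: -71, u_from: kB, u_to: MiB)
← -8875/131072
→ re(v: -55, u_from: m, u_to: kg)
← ToolError: incompatible units
→ readout(p: /docag/pragelur/pras)
← plibewo
→ readout(p: /sluhigre)
← hazo

Answer: {docag/, docag/druslu/, docag/pragelur/, docag/pragelur/pras=plibewo, docag/pragelur/wejo/, docag/pragelur/wejo/bobrus=sanolu_or, sluhigre=hazo}


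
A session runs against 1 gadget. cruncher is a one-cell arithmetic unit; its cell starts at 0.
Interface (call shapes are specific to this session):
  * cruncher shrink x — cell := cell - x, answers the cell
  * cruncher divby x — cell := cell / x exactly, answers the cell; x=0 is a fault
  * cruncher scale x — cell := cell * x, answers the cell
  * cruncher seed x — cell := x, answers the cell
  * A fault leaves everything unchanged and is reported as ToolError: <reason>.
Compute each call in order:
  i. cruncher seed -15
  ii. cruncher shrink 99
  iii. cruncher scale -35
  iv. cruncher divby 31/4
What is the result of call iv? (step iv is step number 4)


Answer: 15960/31

Derivation:
Act: cruncher seed[x: -15]
Obs: -15
Act: cruncher shrink[x: 99]
Obs: -114
Act: cruncher scale[x: -35]
Obs: 3990
Act: cruncher divby[x: 31/4]
Obs: 15960/31


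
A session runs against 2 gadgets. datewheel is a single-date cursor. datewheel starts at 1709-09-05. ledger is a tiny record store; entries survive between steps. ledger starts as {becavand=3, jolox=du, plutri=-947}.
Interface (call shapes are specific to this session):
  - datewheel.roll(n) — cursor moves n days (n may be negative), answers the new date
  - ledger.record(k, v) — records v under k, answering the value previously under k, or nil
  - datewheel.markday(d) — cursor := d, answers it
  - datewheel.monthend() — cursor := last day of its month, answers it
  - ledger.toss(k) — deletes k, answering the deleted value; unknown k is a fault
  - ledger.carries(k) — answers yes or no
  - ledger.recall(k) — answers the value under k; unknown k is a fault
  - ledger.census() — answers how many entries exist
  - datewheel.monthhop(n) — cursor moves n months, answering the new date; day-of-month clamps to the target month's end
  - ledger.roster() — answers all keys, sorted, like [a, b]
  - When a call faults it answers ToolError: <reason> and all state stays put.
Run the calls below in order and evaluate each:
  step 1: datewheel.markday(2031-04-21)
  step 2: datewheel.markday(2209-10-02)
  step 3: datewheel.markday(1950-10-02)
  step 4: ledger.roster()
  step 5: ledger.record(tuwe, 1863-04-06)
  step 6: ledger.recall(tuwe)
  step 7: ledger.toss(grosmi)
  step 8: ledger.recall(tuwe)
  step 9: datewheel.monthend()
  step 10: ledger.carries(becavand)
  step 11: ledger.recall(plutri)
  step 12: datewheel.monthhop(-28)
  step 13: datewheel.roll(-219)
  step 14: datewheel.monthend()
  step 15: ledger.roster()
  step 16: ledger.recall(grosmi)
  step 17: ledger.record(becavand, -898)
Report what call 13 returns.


Answer: 1947-11-24

Derivation:
>> datewheel.markday(2031-04-21)
<< 2031-04-21
>> datewheel.markday(2209-10-02)
<< 2209-10-02
>> datewheel.markday(1950-10-02)
<< 1950-10-02
>> ledger.roster()
<< [becavand, jolox, plutri]
>> ledger.record(tuwe, 1863-04-06)
<< nil
>> ledger.recall(tuwe)
<< 1863-04-06
>> ledger.toss(grosmi)
<< ToolError: no such key grosmi
>> ledger.recall(tuwe)
<< 1863-04-06
>> datewheel.monthend()
<< 1950-10-31
>> ledger.carries(becavand)
<< yes
>> ledger.recall(plutri)
<< -947
>> datewheel.monthhop(-28)
<< 1948-06-30
>> datewheel.roll(-219)
<< 1947-11-24
>> datewheel.monthend()
<< 1947-11-30
>> ledger.roster()
<< [becavand, jolox, plutri, tuwe]
>> ledger.recall(grosmi)
<< ToolError: no such key grosmi
>> ledger.record(becavand, -898)
<< 3
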